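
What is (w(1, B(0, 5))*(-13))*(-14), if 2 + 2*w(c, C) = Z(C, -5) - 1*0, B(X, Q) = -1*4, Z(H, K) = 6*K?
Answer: -2912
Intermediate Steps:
B(X, Q) = -4
w(c, C) = -16 (w(c, C) = -1 + (6*(-5) - 1*0)/2 = -1 + (-30 + 0)/2 = -1 + (½)*(-30) = -1 - 15 = -16)
(w(1, B(0, 5))*(-13))*(-14) = -16*(-13)*(-14) = 208*(-14) = -2912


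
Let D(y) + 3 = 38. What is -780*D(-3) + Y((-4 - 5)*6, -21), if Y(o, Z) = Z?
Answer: -27321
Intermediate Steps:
D(y) = 35 (D(y) = -3 + 38 = 35)
-780*D(-3) + Y((-4 - 5)*6, -21) = -780*35 - 21 = -27300 - 21 = -27321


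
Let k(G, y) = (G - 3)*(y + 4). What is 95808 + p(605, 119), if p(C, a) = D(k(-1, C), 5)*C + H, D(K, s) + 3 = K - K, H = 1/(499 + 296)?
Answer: 74724436/795 ≈ 93993.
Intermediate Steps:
H = 1/795 ≈ 0.0012579
k(G, y) = (-3 + G)*(4 + y)
D(K, s) = -3 (D(K, s) = -3 + (K - K) = -3 + 0 = -3)
p(C, a) = 1/795 - 3*C (p(C, a) = -3*C + 1/795 = 1/795 - 3*C)
95808 + p(605, 119) = 95808 + (1/795 - 3*605) = 95808 + (1/795 - 1815) = 95808 - 1442924/795 = 74724436/795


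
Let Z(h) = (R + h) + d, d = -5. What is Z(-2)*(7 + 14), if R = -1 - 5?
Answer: -273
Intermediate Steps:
R = -6
Z(h) = -11 + h (Z(h) = (-6 + h) - 5 = -11 + h)
Z(-2)*(7 + 14) = (-11 - 2)*(7 + 14) = -13*21 = -273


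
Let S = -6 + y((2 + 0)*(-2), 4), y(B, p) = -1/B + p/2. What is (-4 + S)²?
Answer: 961/16 ≈ 60.063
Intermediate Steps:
y(B, p) = p/2 - 1/B (y(B, p) = -1/B + p*(½) = -1/B + p/2 = p/2 - 1/B)
S = -15/4 (S = -6 + ((½)*4 - 1/((2 + 0)*(-2))) = -6 + (2 - 1/(2*(-2))) = -6 + (2 - 1/(-4)) = -6 + (2 - 1*(-¼)) = -6 + (2 + ¼) = -6 + 9/4 = -15/4 ≈ -3.7500)
(-4 + S)² = (-4 - 15/4)² = (-31/4)² = 961/16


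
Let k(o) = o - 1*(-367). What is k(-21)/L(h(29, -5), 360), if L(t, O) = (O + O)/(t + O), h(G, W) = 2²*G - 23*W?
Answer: 34081/120 ≈ 284.01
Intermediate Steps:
h(G, W) = -23*W + 4*G (h(G, W) = 4*G - 23*W = -23*W + 4*G)
k(o) = 367 + o (k(o) = o + 367 = 367 + o)
L(t, O) = 2*O/(O + t) (L(t, O) = (2*O)/(O + t) = 2*O/(O + t))
k(-21)/L(h(29, -5), 360) = (367 - 21)/((2*360/(360 + (-23*(-5) + 4*29)))) = 346/((2*360/(360 + (115 + 116)))) = 346/((2*360/(360 + 231))) = 346/((2*360/591)) = 346/((2*360*(1/591))) = 346/(240/197) = 346*(197/240) = 34081/120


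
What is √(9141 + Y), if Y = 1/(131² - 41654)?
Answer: 4*√342734394401/24493 ≈ 95.609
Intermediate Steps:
Y = -1/24493 (Y = 1/(17161 - 41654) = 1/(-24493) = -1/24493 ≈ -4.0828e-5)
√(9141 + Y) = √(9141 - 1/24493) = √(223890512/24493) = 4*√342734394401/24493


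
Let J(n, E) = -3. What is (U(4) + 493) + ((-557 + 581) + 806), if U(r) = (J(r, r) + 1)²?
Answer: 1327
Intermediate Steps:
U(r) = 4 (U(r) = (-3 + 1)² = (-2)² = 4)
(U(4) + 493) + ((-557 + 581) + 806) = (4 + 493) + ((-557 + 581) + 806) = 497 + (24 + 806) = 497 + 830 = 1327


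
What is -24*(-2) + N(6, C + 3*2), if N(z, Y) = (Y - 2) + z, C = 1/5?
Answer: 291/5 ≈ 58.200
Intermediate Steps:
C = ⅕ ≈ 0.20000
N(z, Y) = -2 + Y + z (N(z, Y) = (-2 + Y) + z = -2 + Y + z)
-24*(-2) + N(6, C + 3*2) = -24*(-2) + (-2 + (⅕ + 3*2) + 6) = 48 + (-2 + (⅕ + 6) + 6) = 48 + (-2 + 31/5 + 6) = 48 + 51/5 = 291/5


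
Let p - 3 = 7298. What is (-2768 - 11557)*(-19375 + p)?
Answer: 172960050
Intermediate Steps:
p = 7301 (p = 3 + 7298 = 7301)
(-2768 - 11557)*(-19375 + p) = (-2768 - 11557)*(-19375 + 7301) = -14325*(-12074) = 172960050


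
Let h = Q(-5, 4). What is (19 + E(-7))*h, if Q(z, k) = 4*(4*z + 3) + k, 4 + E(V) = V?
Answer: -512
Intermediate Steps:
E(V) = -4 + V
Q(z, k) = 12 + k + 16*z (Q(z, k) = 4*(3 + 4*z) + k = (12 + 16*z) + k = 12 + k + 16*z)
h = -64 (h = 12 + 4 + 16*(-5) = 12 + 4 - 80 = -64)
(19 + E(-7))*h = (19 + (-4 - 7))*(-64) = (19 - 11)*(-64) = 8*(-64) = -512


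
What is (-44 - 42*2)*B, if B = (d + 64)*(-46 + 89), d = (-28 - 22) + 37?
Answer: -280704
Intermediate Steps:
d = -13 (d = -50 + 37 = -13)
B = 2193 (B = (-13 + 64)*(-46 + 89) = 51*43 = 2193)
(-44 - 42*2)*B = (-44 - 42*2)*2193 = (-44 - 84)*2193 = -128*2193 = -280704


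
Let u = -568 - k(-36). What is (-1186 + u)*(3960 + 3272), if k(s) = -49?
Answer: -12330560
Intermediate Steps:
u = -519 (u = -568 - 1*(-49) = -568 + 49 = -519)
(-1186 + u)*(3960 + 3272) = (-1186 - 519)*(3960 + 3272) = -1705*7232 = -12330560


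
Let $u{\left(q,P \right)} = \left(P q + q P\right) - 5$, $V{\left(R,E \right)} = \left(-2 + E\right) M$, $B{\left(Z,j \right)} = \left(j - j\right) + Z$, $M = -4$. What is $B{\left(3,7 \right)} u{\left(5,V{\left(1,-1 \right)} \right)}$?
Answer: $345$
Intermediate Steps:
$B{\left(Z,j \right)} = Z$ ($B{\left(Z,j \right)} = 0 + Z = Z$)
$V{\left(R,E \right)} = 8 - 4 E$ ($V{\left(R,E \right)} = \left(-2 + E\right) \left(-4\right) = 8 - 4 E$)
$u{\left(q,P \right)} = -5 + 2 P q$ ($u{\left(q,P \right)} = \left(P q + P q\right) - 5 = 2 P q - 5 = -5 + 2 P q$)
$B{\left(3,7 \right)} u{\left(5,V{\left(1,-1 \right)} \right)} = 3 \left(-5 + 2 \left(8 - -4\right) 5\right) = 3 \left(-5 + 2 \left(8 + 4\right) 5\right) = 3 \left(-5 + 2 \cdot 12 \cdot 5\right) = 3 \left(-5 + 120\right) = 3 \cdot 115 = 345$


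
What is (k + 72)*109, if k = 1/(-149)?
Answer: 1169243/149 ≈ 7847.3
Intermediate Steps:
k = -1/149 ≈ -0.0067114
(k + 72)*109 = (-1/149 + 72)*109 = (10727/149)*109 = 1169243/149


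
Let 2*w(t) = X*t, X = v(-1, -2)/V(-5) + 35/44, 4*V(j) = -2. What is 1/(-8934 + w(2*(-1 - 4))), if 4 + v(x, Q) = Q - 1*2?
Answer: -44/396791 ≈ -0.00011089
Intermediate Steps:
v(x, Q) = -6 + Q (v(x, Q) = -4 + (Q - 1*2) = -4 + (Q - 2) = -4 + (-2 + Q) = -6 + Q)
V(j) = -1/2 (V(j) = (1/4)*(-2) = -1/2)
X = 739/44 (X = (-6 - 2)/(-1/2) + 35/44 = -8*(-2) + 35*(1/44) = 16 + 35/44 = 739/44 ≈ 16.795)
w(t) = 739*t/88 (w(t) = (739*t/44)/2 = 739*t/88)
1/(-8934 + w(2*(-1 - 4))) = 1/(-8934 + 739*(2*(-1 - 4))/88) = 1/(-8934 + 739*(2*(-5))/88) = 1/(-8934 + (739/88)*(-10)) = 1/(-8934 - 3695/44) = 1/(-396791/44) = -44/396791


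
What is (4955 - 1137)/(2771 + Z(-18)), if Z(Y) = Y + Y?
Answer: 3818/2735 ≈ 1.3960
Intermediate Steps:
Z(Y) = 2*Y
(4955 - 1137)/(2771 + Z(-18)) = (4955 - 1137)/(2771 + 2*(-18)) = 3818/(2771 - 36) = 3818/2735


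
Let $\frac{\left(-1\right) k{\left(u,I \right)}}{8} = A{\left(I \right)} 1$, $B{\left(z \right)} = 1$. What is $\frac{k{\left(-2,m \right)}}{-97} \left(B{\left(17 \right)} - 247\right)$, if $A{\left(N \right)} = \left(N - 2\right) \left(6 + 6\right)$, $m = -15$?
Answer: $\frac{401472}{97} \approx 4138.9$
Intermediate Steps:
$A{\left(N \right)} = -24 + 12 N$ ($A{\left(N \right)} = \left(-2 + N\right) 12 = -24 + 12 N$)
$k{\left(u,I \right)} = 192 - 96 I$ ($k{\left(u,I \right)} = - 8 \left(-24 + 12 I\right) 1 = - 8 \left(-24 + 12 I\right) = 192 - 96 I$)
$\frac{k{\left(-2,m \right)}}{-97} \left(B{\left(17 \right)} - 247\right) = \frac{192 - -1440}{-97} \left(1 - 247\right) = \left(192 + 1440\right) \left(- \frac{1}{97}\right) \left(-246\right) = 1632 \left(- \frac{1}{97}\right) \left(-246\right) = \left(- \frac{1632}{97}\right) \left(-246\right) = \frac{401472}{97}$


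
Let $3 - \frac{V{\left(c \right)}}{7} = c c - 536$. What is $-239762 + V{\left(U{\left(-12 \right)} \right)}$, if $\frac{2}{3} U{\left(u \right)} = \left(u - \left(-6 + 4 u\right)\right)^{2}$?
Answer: $-49245201$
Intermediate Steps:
$U{\left(u \right)} = \frac{3 \left(6 - 3 u\right)^{2}}{2}$ ($U{\left(u \right)} = \frac{3 \left(u - \left(-6 + 4 u\right)\right)^{2}}{2} = \frac{3 \left(6 - 3 u\right)^{2}}{2}$)
$V{\left(c \right)} = 3773 - 7 c^{2}$ ($V{\left(c \right)} = 21 - 7 \left(c c - 536\right) = 21 - 7 \left(c^{2} - 536\right) = 21 - 7 \left(-536 + c^{2}\right) = 21 - \left(-3752 + 7 c^{2}\right) = 3773 - 7 c^{2}$)
$-239762 + V{\left(U{\left(-12 \right)} \right)} = -239762 + \left(3773 - 7 \left(\frac{27 \left(-2 - 12\right)^{2}}{2}\right)^{2}\right) = -239762 + \left(3773 - 7 \left(\frac{27 \left(-14\right)^{2}}{2}\right)^{2}\right) = -239762 + \left(3773 - 7 \left(\frac{27}{2} \cdot 196\right)^{2}\right) = -239762 + \left(3773 - 7 \cdot 2646^{2}\right) = -239762 + \left(3773 - 49009212\right) = -239762 - 49005439 = -49245201$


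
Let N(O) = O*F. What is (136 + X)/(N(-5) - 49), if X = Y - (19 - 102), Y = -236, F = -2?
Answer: 17/39 ≈ 0.43590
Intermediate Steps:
X = -153 (X = -236 - (19 - 102) = -236 - 1*(-83) = -236 + 83 = -153)
N(O) = -2*O (N(O) = O*(-2) = -2*O)
(136 + X)/(N(-5) - 49) = (136 - 153)/(-2*(-5) - 49) = -17/(10 - 49) = -17/(-39) = -17*(-1/39) = 17/39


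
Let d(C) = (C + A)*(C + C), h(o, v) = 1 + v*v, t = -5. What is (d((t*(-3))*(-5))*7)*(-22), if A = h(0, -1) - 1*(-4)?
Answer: -1593900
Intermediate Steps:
h(o, v) = 1 + v²
A = 6 (A = (1 + (-1)²) - 1*(-4) = (1 + 1) + 4 = 2 + 4 = 6)
d(C) = 2*C*(6 + C) (d(C) = (C + 6)*(C + C) = (6 + C)*(2*C) = 2*C*(6 + C))
(d((t*(-3))*(-5))*7)*(-22) = ((2*(-5*(-3)*(-5))*(6 - 5*(-3)*(-5)))*7)*(-22) = ((2*(15*(-5))*(6 + 15*(-5)))*7)*(-22) = ((2*(-75)*(6 - 75))*7)*(-22) = ((2*(-75)*(-69))*7)*(-22) = (10350*7)*(-22) = 72450*(-22) = -1593900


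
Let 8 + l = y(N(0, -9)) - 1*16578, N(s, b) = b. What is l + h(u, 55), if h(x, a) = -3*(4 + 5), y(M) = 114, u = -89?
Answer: -16499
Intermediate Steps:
h(x, a) = -27 (h(x, a) = -3*9 = -27)
l = -16472 (l = -8 + (114 - 1*16578) = -8 + (114 - 16578) = -8 - 16464 = -16472)
l + h(u, 55) = -16472 - 27 = -16499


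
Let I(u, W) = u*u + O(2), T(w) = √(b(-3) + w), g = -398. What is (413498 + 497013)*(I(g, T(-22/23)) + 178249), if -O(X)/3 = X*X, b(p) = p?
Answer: 306515333551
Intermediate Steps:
T(w) = √(-3 + w)
O(X) = -3*X² (O(X) = -3*X*X = -3*X²)
I(u, W) = -12 + u² (I(u, W) = u*u - 3*2² = u² - 3*4 = u² - 12 = -12 + u²)
(413498 + 497013)*(I(g, T(-22/23)) + 178249) = (413498 + 497013)*((-12 + (-398)²) + 178249) = 910511*((-12 + 158404) + 178249) = 910511*(158392 + 178249) = 910511*336641 = 306515333551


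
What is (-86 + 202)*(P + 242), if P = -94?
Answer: 17168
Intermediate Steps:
(-86 + 202)*(P + 242) = (-86 + 202)*(-94 + 242) = 116*148 = 17168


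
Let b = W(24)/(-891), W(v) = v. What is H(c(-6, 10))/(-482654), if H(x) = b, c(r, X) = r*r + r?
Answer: 4/71674119 ≈ 5.5808e-8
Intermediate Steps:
c(r, X) = r + r**2 (c(r, X) = r**2 + r = r + r**2)
b = -8/297 (b = 24/(-891) = 24*(-1/891) = -8/297 ≈ -0.026936)
H(x) = -8/297
H(c(-6, 10))/(-482654) = -8/297/(-482654) = -8/297*(-1/482654) = 4/71674119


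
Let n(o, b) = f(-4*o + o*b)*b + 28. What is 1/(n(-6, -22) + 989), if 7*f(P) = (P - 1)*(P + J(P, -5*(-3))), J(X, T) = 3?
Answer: -7/535071 ≈ -1.3082e-5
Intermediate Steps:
f(P) = (-1 + P)*(3 + P)/7 (f(P) = ((P - 1)*(P + 3))/7 = ((-1 + P)*(3 + P))/7 = (-1 + P)*(3 + P)/7)
n(o, b) = 28 + b*(-3/7 - 8*o/7 + (-4*o + b*o)²/7 + 2*b*o/7) (n(o, b) = (-3/7 + (-4*o + o*b)²/7 + 2*(-4*o + o*b)/7)*b + 28 = (-3/7 + (-4*o + b*o)²/7 + 2*(-4*o + b*o)/7)*b + 28 = (-3/7 + (-4*o + b*o)²/7 + (-8*o/7 + 2*b*o/7))*b + 28 = (-3/7 - 8*o/7 + (-4*o + b*o)²/7 + 2*b*o/7)*b + 28 = b*(-3/7 - 8*o/7 + (-4*o + b*o)²/7 + 2*b*o/7) + 28 = 28 + b*(-3/7 - 8*o/7 + (-4*o + b*o)²/7 + 2*b*o/7))
1/(n(-6, -22) + 989) = 1/((28 + (⅐)*(-22)*(-3 + (-6)²*(-4 - 22)² + 2*(-6)*(-4 - 22))) + 989) = 1/((28 + (⅐)*(-22)*(-3 + 36*(-26)² + 2*(-6)*(-26))) + 989) = 1/((28 + (⅐)*(-22)*(-3 + 36*676 + 312)) + 989) = 1/((28 + (⅐)*(-22)*(-3 + 24336 + 312)) + 989) = 1/((28 + (⅐)*(-22)*24645) + 989) = 1/((28 - 542190/7) + 989) = 1/(-541994/7 + 989) = 1/(-535071/7) = -7/535071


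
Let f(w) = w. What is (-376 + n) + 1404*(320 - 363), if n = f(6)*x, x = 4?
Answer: -60724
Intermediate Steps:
n = 24 (n = 6*4 = 24)
(-376 + n) + 1404*(320 - 363) = (-376 + 24) + 1404*(320 - 363) = -352 + 1404*(-43) = -352 - 60372 = -60724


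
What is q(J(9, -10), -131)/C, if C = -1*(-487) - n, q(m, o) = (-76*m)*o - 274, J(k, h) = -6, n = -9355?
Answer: -30005/4921 ≈ -6.0973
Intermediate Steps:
q(m, o) = -274 - 76*m*o (q(m, o) = -76*m*o - 274 = -274 - 76*m*o)
C = 9842 (C = -1*(-487) - 1*(-9355) = 487 + 9355 = 9842)
q(J(9, -10), -131)/C = (-274 - 76*(-6)*(-131))/9842 = (-274 - 59736)*(1/9842) = -60010*1/9842 = -30005/4921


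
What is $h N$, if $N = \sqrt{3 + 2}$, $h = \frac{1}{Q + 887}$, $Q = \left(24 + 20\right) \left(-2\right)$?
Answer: $\frac{\sqrt{5}}{799} \approx 0.0027986$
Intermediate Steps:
$Q = -88$ ($Q = 44 \left(-2\right) = -88$)
$h = \frac{1}{799}$ ($h = \frac{1}{-88 + 887} = \frac{1}{799} \approx 0.0012516$)
$N = \sqrt{5} \approx 2.2361$
$h N = \frac{\sqrt{5}}{799}$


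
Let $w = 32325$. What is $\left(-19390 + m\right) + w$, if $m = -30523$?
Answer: $-17588$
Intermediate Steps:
$\left(-19390 + m\right) + w = \left(-19390 - 30523\right) + 32325 = -49913 + 32325 = -17588$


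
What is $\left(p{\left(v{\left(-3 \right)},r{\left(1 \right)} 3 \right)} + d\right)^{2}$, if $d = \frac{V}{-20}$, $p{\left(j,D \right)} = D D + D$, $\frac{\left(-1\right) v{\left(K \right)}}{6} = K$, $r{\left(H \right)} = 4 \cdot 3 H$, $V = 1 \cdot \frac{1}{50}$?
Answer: $\frac{1774221336001}{1000000} \approx 1.7742 \cdot 10^{6}$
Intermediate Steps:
$V = \frac{1}{50}$ ($V = 1 \cdot \frac{1}{50} = \frac{1}{50} \approx 0.02$)
$r{\left(H \right)} = 12 H$
$v{\left(K \right)} = - 6 K$
$p{\left(j,D \right)} = D + D^{2}$ ($p{\left(j,D \right)} = D^{2} + D = D + D^{2}$)
$d = - \frac{1}{1000}$ ($d = \frac{1}{50 \left(-20\right)} = \frac{1}{50} \left(- \frac{1}{20}\right) = - \frac{1}{1000} \approx -0.001$)
$\left(p{\left(v{\left(-3 \right)},r{\left(1 \right)} 3 \right)} + d\right)^{2} = \left(12 \cdot 1 \cdot 3 \left(1 + 12 \cdot 1 \cdot 3\right) - \frac{1}{1000}\right)^{2} = \left(12 \cdot 3 \left(1 + 12 \cdot 3\right) - \frac{1}{1000}\right)^{2} = \left(36 \left(1 + 36\right) - \frac{1}{1000}\right)^{2} = \left(36 \cdot 37 - \frac{1}{1000}\right)^{2} = \left(1332 - \frac{1}{1000}\right)^{2} = \left(\frac{1331999}{1000}\right)^{2} = \frac{1774221336001}{1000000}$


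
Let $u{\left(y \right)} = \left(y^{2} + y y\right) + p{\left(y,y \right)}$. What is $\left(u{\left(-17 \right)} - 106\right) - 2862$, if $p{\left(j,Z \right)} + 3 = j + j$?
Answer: $-2427$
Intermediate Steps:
$p{\left(j,Z \right)} = -3 + 2 j$ ($p{\left(j,Z \right)} = -3 + \left(j + j\right) = -3 + 2 j$)
$u{\left(y \right)} = -3 + 2 y + 2 y^{2}$ ($u{\left(y \right)} = \left(y^{2} + y y\right) + \left(-3 + 2 y\right) = \left(y^{2} + y^{2}\right) + \left(-3 + 2 y\right) = 2 y^{2} + \left(-3 + 2 y\right) = -3 + 2 y + 2 y^{2}$)
$\left(u{\left(-17 \right)} - 106\right) - 2862 = \left(\left(-3 + 2 \left(-17\right) + 2 \left(-17\right)^{2}\right) - 106\right) - 2862 = \left(\left(-3 - 34 + 2 \cdot 289\right) - 106\right) - 2862 = \left(\left(-3 - 34 + 578\right) - 106\right) - 2862 = \left(541 - 106\right) - 2862 = 435 - 2862 = -2427$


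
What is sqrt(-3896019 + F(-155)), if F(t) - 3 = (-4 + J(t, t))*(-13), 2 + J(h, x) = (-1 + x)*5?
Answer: 7*I*sqrt(79302) ≈ 1971.2*I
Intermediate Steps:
J(h, x) = -7 + 5*x (J(h, x) = -2 + (-1 + x)*5 = -2 + (-5 + 5*x) = -7 + 5*x)
F(t) = 146 - 65*t (F(t) = 3 + (-4 + (-7 + 5*t))*(-13) = 3 + (-11 + 5*t)*(-13) = 3 + (143 - 65*t) = 146 - 65*t)
sqrt(-3896019 + F(-155)) = sqrt(-3896019 + (146 - 65*(-155))) = sqrt(-3896019 + (146 + 10075)) = sqrt(-3896019 + 10221) = sqrt(-3885798) = 7*I*sqrt(79302)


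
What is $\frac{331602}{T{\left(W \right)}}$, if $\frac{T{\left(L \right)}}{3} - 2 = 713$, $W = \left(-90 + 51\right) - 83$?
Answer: $\frac{110534}{715} \approx 154.59$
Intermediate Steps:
$W = -122$ ($W = -39 - 83 = -122$)
$T{\left(L \right)} = 2145$ ($T{\left(L \right)} = 6 + 3 \cdot 713 = 6 + 2139 = 2145$)
$\frac{331602}{T{\left(W \right)}} = \frac{331602}{2145} = 331602 \cdot \frac{1}{2145} = \frac{110534}{715}$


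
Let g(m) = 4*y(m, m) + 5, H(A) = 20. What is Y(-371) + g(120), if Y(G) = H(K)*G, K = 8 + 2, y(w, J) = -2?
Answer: -7423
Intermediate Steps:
K = 10
g(m) = -3 (g(m) = 4*(-2) + 5 = -8 + 5 = -3)
Y(G) = 20*G
Y(-371) + g(120) = 20*(-371) - 3 = -7420 - 3 = -7423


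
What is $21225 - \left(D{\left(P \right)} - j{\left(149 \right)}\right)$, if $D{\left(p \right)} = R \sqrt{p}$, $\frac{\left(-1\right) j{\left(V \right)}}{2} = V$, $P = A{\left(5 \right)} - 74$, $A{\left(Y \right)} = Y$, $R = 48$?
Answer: $20927 - 48 i \sqrt{69} \approx 20927.0 - 398.72 i$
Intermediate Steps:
$P = -69$ ($P = 5 - 74 = -69$)
$j{\left(V \right)} = - 2 V$
$D{\left(p \right)} = 48 \sqrt{p}$
$21225 - \left(D{\left(P \right)} - j{\left(149 \right)}\right) = 21225 - \left(48 \sqrt{-69} - \left(-2\right) 149\right) = 21225 - \left(48 i \sqrt{69} - -298\right) = 21225 - \left(48 i \sqrt{69} + 298\right) = 21225 - \left(298 + 48 i \sqrt{69}\right) = 20927 - 48 i \sqrt{69}$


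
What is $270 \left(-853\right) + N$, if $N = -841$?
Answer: $-231151$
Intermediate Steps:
$270 \left(-853\right) + N = 270 \left(-853\right) - 841 = -230310 - 841 = -231151$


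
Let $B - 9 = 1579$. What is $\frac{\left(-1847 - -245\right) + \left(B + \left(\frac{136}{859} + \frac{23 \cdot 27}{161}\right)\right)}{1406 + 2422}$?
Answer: $- \frac{60037}{23017764} \approx -0.0026083$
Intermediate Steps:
$B = 1588$ ($B = 9 + 1579 = 1588$)
$\frac{\left(-1847 - -245\right) + \left(B + \left(\frac{136}{859} + \frac{23 \cdot 27}{161}\right)\right)}{1406 + 2422} = \frac{\left(-1847 - -245\right) + \left(1588 + \left(\frac{136}{859} + \frac{23 \cdot 27}{161}\right)\right)}{1406 + 2422} = \frac{\left(-1847 + 245\right) + \left(1588 + \left(136 \cdot \frac{1}{859} + 621 \cdot \frac{1}{161}\right)\right)}{3828} = \left(-1602 + \left(1588 + \left(\frac{136}{859} + \frac{27}{7}\right)\right)\right) \frac{1}{3828} = \left(-1602 + \left(1588 + \frac{24145}{6013}\right)\right) \frac{1}{3828} = \left(-1602 + \frac{9572789}{6013}\right) \frac{1}{3828} = \left(- \frac{60037}{6013}\right) \frac{1}{3828} = - \frac{60037}{23017764}$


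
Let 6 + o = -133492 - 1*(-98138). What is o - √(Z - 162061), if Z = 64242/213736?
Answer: -35360 - I*√462714470228959/53434 ≈ -35360.0 - 402.57*I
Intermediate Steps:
o = -35360 (o = -6 + (-133492 - 1*(-98138)) = -6 + (-133492 + 98138) = -6 - 35354 = -35360)
Z = 32121/106868 (Z = 64242*(1/213736) = 32121/106868 ≈ 0.30057)
o - √(Z - 162061) = -35360 - √(32121/106868 - 162061) = -35360 - √(-17319102827/106868) = -35360 - I*√462714470228959/53434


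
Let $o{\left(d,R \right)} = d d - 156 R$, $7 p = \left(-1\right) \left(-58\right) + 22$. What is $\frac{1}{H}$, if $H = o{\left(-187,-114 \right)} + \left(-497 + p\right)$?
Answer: $\frac{7}{365872} \approx 1.9132 \cdot 10^{-5}$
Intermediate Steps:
$p = \frac{80}{7}$ ($p = \frac{\left(-1\right) \left(-58\right) + 22}{7} = \frac{58 + 22}{7} = \frac{1}{7} \cdot 80 = \frac{80}{7} \approx 11.429$)
$o{\left(d,R \right)} = d^{2} - 156 R$
$H = \frac{365872}{7}$ ($H = \left(\left(-187\right)^{2} - -17784\right) + \left(-497 + \frac{80}{7}\right) = \left(34969 + 17784\right) - \frac{3399}{7} = 52753 - \frac{3399}{7} = \frac{365872}{7} \approx 52267.0$)
$\frac{1}{H} = \frac{1}{\frac{365872}{7}} = \frac{7}{365872}$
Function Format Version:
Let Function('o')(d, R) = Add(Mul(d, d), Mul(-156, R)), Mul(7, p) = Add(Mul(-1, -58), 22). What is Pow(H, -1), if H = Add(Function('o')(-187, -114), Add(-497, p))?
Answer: Rational(7, 365872) ≈ 1.9132e-5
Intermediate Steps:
p = Rational(80, 7) (p = Mul(Rational(1, 7), Add(Mul(-1, -58), 22)) = Mul(Rational(1, 7), Add(58, 22)) = Mul(Rational(1, 7), 80) = Rational(80, 7) ≈ 11.429)
Function('o')(d, R) = Add(Pow(d, 2), Mul(-156, R))
H = Rational(365872, 7) (H = Add(Add(Pow(-187, 2), Mul(-156, -114)), Add(-497, Rational(80, 7))) = Add(Add(34969, 17784), Rational(-3399, 7)) = Add(52753, Rational(-3399, 7)) = Rational(365872, 7) ≈ 52267.)
Pow(H, -1) = Pow(Rational(365872, 7), -1) = Rational(7, 365872)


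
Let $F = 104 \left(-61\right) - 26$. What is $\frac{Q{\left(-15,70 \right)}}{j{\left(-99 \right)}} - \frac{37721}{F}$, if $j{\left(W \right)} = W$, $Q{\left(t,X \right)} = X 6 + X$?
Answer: $\frac{613079}{630630} \approx 0.97217$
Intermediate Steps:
$Q{\left(t,X \right)} = 7 X$ ($Q{\left(t,X \right)} = 6 X + X = 7 X$)
$F = -6370$ ($F = -6344 - 26 = -6370$)
$\frac{Q{\left(-15,70 \right)}}{j{\left(-99 \right)}} - \frac{37721}{F} = \frac{7 \cdot 70}{-99} - \frac{37721}{-6370} = 490 \left(- \frac{1}{99}\right) - - \frac{37721}{6370} = - \frac{490}{99} + \frac{37721}{6370} = \frac{613079}{630630}$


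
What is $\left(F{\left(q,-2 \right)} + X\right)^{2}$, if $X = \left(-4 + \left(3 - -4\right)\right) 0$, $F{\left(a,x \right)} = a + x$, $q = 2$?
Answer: $0$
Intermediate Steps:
$X = 0$ ($X = \left(-4 + \left(3 + 4\right)\right) 0 = \left(-4 + 7\right) 0 = 3 \cdot 0 = 0$)
$\left(F{\left(q,-2 \right)} + X\right)^{2} = \left(\left(2 - 2\right) + 0\right)^{2} = \left(0 + 0\right)^{2} = 0^{2} = 0$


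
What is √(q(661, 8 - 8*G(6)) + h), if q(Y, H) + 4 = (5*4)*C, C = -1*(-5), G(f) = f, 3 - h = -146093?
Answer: 4*√9137 ≈ 382.35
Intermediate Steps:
h = 146096 (h = 3 - 1*(-146093) = 3 + 146093 = 146096)
C = 5
q(Y, H) = 96 (q(Y, H) = -4 + (5*4)*5 = -4 + 20*5 = -4 + 100 = 96)
√(q(661, 8 - 8*G(6)) + h) = √(96 + 146096) = √146192 = 4*√9137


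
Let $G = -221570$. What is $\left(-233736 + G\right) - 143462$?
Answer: $-598768$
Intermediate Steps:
$\left(-233736 + G\right) - 143462 = \left(-233736 - 221570\right) - 143462 = -455306 - 143462 = -598768$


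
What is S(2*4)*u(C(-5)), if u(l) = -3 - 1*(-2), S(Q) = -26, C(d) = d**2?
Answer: 26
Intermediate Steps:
u(l) = -1 (u(l) = -3 + 2 = -1)
S(2*4)*u(C(-5)) = -26*(-1) = 26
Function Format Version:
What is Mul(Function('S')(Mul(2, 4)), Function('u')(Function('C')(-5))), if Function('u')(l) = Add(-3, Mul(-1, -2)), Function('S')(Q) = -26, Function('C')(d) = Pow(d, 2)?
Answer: 26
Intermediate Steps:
Function('u')(l) = -1 (Function('u')(l) = Add(-3, 2) = -1)
Mul(Function('S')(Mul(2, 4)), Function('u')(Function('C')(-5))) = Mul(-26, -1) = 26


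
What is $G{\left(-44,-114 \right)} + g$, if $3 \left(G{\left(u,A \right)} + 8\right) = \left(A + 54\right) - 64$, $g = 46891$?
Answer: $\frac{140525}{3} \approx 46842.0$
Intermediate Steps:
$G{\left(u,A \right)} = - \frac{34}{3} + \frac{A}{3}$ ($G{\left(u,A \right)} = -8 + \frac{\left(A + 54\right) - 64}{3} = -8 + \frac{\left(54 + A\right) - 64}{3} = -8 + \frac{-10 + A}{3} = -8 + \left(- \frac{10}{3} + \frac{A}{3}\right) = - \frac{34}{3} + \frac{A}{3}$)
$G{\left(-44,-114 \right)} + g = \left(- \frac{34}{3} + \frac{1}{3} \left(-114\right)\right) + 46891 = \left(- \frac{34}{3} - 38\right) + 46891 = - \frac{148}{3} + 46891 = \frac{140525}{3}$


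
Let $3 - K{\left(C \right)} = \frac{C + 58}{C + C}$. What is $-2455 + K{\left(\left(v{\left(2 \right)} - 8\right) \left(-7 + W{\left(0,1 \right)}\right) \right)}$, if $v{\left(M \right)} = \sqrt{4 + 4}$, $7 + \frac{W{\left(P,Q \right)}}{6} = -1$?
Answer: $- \frac{1888483}{770} - \frac{29 \sqrt{2}}{1540} \approx -2452.6$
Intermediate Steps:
$W{\left(P,Q \right)} = -48$ ($W{\left(P,Q \right)} = -42 + 6 \left(-1\right) = -42 - 6 = -48$)
$v{\left(M \right)} = 2 \sqrt{2}$ ($v{\left(M \right)} = \sqrt{8} = 2 \sqrt{2}$)
$K{\left(C \right)} = 3 - \frac{58 + C}{2 C}$ ($K{\left(C \right)} = 3 - \frac{C + 58}{C + C} = 3 - \frac{58 + C}{2 C}$)
$-2455 + K{\left(\left(v{\left(2 \right)} - 8\right) \left(-7 + W{\left(0,1 \right)}\right) \right)} = -2455 + \left(\frac{5}{2} - \frac{29}{\left(2 \sqrt{2} - 8\right) \left(-7 - 48\right)}\right) = -2455 + \left(\frac{5}{2} - \frac{29}{\left(-8 + 2 \sqrt{2}\right) \left(-55\right)}\right) = -2455 + \left(\frac{5}{2} - \frac{29}{440 - 110 \sqrt{2}}\right) = - \frac{4905}{2} - \frac{29}{440 - 110 \sqrt{2}}$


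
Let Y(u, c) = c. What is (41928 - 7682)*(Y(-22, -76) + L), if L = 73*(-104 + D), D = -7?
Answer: -280098034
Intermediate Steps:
L = -8103 (L = 73*(-104 - 7) = 73*(-111) = -8103)
(41928 - 7682)*(Y(-22, -76) + L) = (41928 - 7682)*(-76 - 8103) = 34246*(-8179) = -280098034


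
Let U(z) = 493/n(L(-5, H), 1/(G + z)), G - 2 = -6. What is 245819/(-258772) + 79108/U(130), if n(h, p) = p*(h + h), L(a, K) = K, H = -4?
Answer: -89518633825/8037199548 ≈ -11.138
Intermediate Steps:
G = -4 (G = 2 - 6 = -4)
n(h, p) = 2*h*p (n(h, p) = p*(2*h) = 2*h*p)
U(z) = 493/2 - 493*z/8 (U(z) = 493/((2*(-4)/(-4 + z))) = 493/((-8/(-4 + z))) = 493*(½ - z/8) = 493/2 - 493*z/8)
245819/(-258772) + 79108/U(130) = 245819/(-258772) + 79108/(493/2 - 493/8*130) = 245819*(-1/258772) + 79108/(493/2 - 32045/4) = -245819/258772 + 79108/(-31059/4) = -245819/258772 + 79108*(-4/31059) = -245819/258772 - 316432/31059 = -89518633825/8037199548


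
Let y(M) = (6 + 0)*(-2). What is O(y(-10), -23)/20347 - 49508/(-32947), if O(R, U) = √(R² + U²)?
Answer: 49508/32947 + √673/20347 ≈ 1.5039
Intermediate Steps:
y(M) = -12 (y(M) = 6*(-2) = -12)
O(y(-10), -23)/20347 - 49508/(-32947) = √((-12)² + (-23)²)/20347 - 49508/(-32947) = √(144 + 529)*(1/20347) - 49508*(-1/32947) = √673*(1/20347) + 49508/32947 = √673/20347 + 49508/32947 = 49508/32947 + √673/20347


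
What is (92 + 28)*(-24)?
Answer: -2880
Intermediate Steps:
(92 + 28)*(-24) = 120*(-24) = -2880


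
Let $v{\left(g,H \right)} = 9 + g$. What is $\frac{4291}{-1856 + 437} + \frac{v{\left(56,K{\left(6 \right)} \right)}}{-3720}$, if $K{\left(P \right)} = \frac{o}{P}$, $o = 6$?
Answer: $- \frac{1070317}{351912} \approx -3.0414$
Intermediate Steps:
$K{\left(P \right)} = \frac{6}{P}$
$\frac{4291}{-1856 + 437} + \frac{v{\left(56,K{\left(6 \right)} \right)}}{-3720} = \frac{4291}{-1856 + 437} + \frac{9 + 56}{-3720} = \frac{4291}{-1419} + 65 \left(- \frac{1}{3720}\right) = 4291 \left(- \frac{1}{1419}\right) - \frac{13}{744} = - \frac{4291}{1419} - \frac{13}{744} = - \frac{1070317}{351912}$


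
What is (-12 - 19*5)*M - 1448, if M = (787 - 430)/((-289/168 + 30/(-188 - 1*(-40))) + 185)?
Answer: -1885279120/1138007 ≈ -1656.7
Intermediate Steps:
M = 2219112/1138007 (M = 357/((-289*1/168 + 30/(-188 + 40)) + 185) = 357/((-289/168 + 30/(-148)) + 185) = 357/((-289/168 + 30*(-1/148)) + 185) = 357/((-289/168 - 15/74) + 185) = 357/(-11953/6216 + 185) = 357/(1138007/6216) = 357*(6216/1138007) = 2219112/1138007 ≈ 1.9500)
(-12 - 19*5)*M - 1448 = (-12 - 19*5)*(2219112/1138007) - 1448 = (-12 - 95)*(2219112/1138007) - 1448 = -107*2219112/1138007 - 1448 = -237444984/1138007 - 1448 = -1885279120/1138007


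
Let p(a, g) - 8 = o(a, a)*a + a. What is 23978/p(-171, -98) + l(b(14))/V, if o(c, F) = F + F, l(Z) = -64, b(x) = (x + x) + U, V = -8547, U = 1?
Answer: 208672382/498452493 ≈ 0.41864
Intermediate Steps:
b(x) = 1 + 2*x (b(x) = (x + x) + 1 = 2*x + 1 = 1 + 2*x)
o(c, F) = 2*F
p(a, g) = 8 + a + 2*a**2 (p(a, g) = 8 + ((2*a)*a + a) = 8 + (2*a**2 + a) = 8 + (a + 2*a**2) = 8 + a + 2*a**2)
23978/p(-171, -98) + l(b(14))/V = 23978/(8 - 171 + 2*(-171)**2) - 64/(-8547) = 23978/(8 - 171 + 2*29241) - 64*(-1/8547) = 23978/(8 - 171 + 58482) + 64/8547 = 23978/58319 + 64/8547 = 208672382/498452493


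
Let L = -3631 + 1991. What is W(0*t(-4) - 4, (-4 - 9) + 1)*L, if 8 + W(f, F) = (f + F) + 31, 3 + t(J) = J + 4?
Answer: -11480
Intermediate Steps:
L = -1640
t(J) = 1 + J (t(J) = -3 + (J + 4) = -3 + (4 + J) = 1 + J)
W(f, F) = 23 + F + f (W(f, F) = -8 + ((f + F) + 31) = -8 + ((F + f) + 31) = -8 + (31 + F + f) = 23 + F + f)
W(0*t(-4) - 4, (-4 - 9) + 1)*L = (23 + ((-4 - 9) + 1) + (0*(1 - 4) - 4))*(-1640) = (23 + (-13 + 1) + (0*(-3) - 4))*(-1640) = (23 - 12 + (0 - 4))*(-1640) = (23 - 12 - 4)*(-1640) = 7*(-1640) = -11480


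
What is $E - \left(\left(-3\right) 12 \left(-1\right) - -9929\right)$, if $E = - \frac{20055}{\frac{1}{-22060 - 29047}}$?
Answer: $1024940920$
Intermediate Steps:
$E = 1024950885$ ($E = - \frac{20055}{\frac{1}{-51107}} = - \frac{20055}{- \frac{1}{51107}} = \left(-20055\right) \left(-51107\right) = 1024950885$)
$E - \left(\left(-3\right) 12 \left(-1\right) - -9929\right) = 1024950885 - \left(\left(-3\right) 12 \left(-1\right) - -9929\right) = 1024950885 - \left(\left(-36\right) \left(-1\right) + 9929\right) = 1024950885 - \left(36 + 9929\right) = 1024950885 - 9965 = 1024940920$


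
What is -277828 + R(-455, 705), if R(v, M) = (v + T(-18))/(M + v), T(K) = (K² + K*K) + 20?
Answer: -69456787/250 ≈ -2.7783e+5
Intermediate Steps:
T(K) = 20 + 2*K² (T(K) = (K² + K²) + 20 = 2*K² + 20 = 20 + 2*K²)
R(v, M) = (668 + v)/(M + v) (R(v, M) = (v + (20 + 2*(-18)²))/(M + v) = (v + (20 + 2*324))/(M + v) = (v + (20 + 648))/(M + v) = (v + 668)/(M + v) = (668 + v)/(M + v))
-277828 + R(-455, 705) = -277828 + (668 - 455)/(705 - 455) = -277828 + 213/250 = -69456787/250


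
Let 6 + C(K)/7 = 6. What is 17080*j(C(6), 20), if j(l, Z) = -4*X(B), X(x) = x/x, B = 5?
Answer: -68320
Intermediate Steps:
X(x) = 1
C(K) = 0 (C(K) = -42 + 7*6 = -42 + 42 = 0)
j(l, Z) = -4 (j(l, Z) = -4*1 = -4)
17080*j(C(6), 20) = 17080*(-4) = -68320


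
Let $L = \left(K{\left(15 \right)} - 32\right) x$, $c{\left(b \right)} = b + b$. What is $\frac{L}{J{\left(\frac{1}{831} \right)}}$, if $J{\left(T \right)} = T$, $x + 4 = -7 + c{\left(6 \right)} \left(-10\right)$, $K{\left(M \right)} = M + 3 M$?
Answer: $-3048108$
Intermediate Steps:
$c{\left(b \right)} = 2 b$
$K{\left(M \right)} = 4 M$
$x = -131$ ($x = -4 + \left(-7 + 2 \cdot 6 \left(-10\right)\right) = -4 + \left(-7 + 12 \left(-10\right)\right) = -4 - 127 = -131$)
$L = -3668$ ($L = \left(4 \cdot 15 - 32\right) \left(-131\right) = \left(60 - 32\right) \left(-131\right) = 28 \left(-131\right) = -3668$)
$\frac{L}{J{\left(\frac{1}{831} \right)}} = - \frac{3668}{\frac{1}{831}} = - 3668 \frac{1}{\frac{1}{831}} = \left(-3668\right) 831 = -3048108$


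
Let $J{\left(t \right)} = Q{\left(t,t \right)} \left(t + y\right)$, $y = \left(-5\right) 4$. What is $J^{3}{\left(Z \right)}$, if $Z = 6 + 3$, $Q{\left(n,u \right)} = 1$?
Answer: $-1331$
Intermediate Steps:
$y = -20$
$Z = 9$
$J{\left(t \right)} = -20 + t$ ($J{\left(t \right)} = 1 \left(t - 20\right) = 1 \left(-20 + t\right) = -20 + t$)
$J^{3}{\left(Z \right)} = \left(-20 + 9\right)^{3} = \left(-11\right)^{3} = -1331$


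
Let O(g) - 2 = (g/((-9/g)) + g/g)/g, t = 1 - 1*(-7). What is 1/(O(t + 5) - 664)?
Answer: -117/77614 ≈ -0.0015075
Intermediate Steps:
t = 8 (t = 1 + 7 = 8)
O(g) = 2 + (1 - g²/9)/g (O(g) = 2 + (g/((-9/g)) + g/g)/g = 2 + (g*(-g/9) + 1)/g = 2 + (-g²/9 + 1)/g = 2 + (1 - g²/9)/g)
1/(O(t + 5) - 664) = 1/((2 + 1/(8 + 5) - (8 + 5)/9) - 664) = 1/((2 + 1/13 - ⅑*13) - 664) = 1/((2 + 1/13 - 13/9) - 664) = 1/(74/117 - 664) = 1/(-77614/117) = -117/77614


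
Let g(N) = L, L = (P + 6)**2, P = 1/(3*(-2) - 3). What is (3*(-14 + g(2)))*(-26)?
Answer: -43550/27 ≈ -1613.0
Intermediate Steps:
P = -1/9 (P = 1/(-6 - 3) = 1/(-9) = -1/9 ≈ -0.11111)
L = 2809/81 (L = (-1/9 + 6)**2 = (53/9)**2 = 2809/81 ≈ 34.679)
g(N) = 2809/81
(3*(-14 + g(2)))*(-26) = (3*(-14 + 2809/81))*(-26) = (3*(1675/81))*(-26) = (1675/27)*(-26) = -43550/27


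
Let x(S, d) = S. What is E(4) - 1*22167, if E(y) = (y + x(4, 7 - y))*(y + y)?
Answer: -22103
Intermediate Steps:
E(y) = 2*y*(4 + y) (E(y) = (y + 4)*(y + y) = (4 + y)*(2*y) = 2*y*(4 + y))
E(4) - 1*22167 = 2*4*(4 + 4) - 1*22167 = 2*4*8 - 22167 = 64 - 22167 = -22103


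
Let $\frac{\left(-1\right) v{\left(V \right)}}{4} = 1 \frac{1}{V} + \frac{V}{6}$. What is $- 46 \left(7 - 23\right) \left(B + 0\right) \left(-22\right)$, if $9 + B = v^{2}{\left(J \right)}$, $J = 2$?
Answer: $- \frac{307648}{9} \approx -34183.0$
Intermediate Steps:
$v{\left(V \right)} = - \frac{4}{V} - \frac{2 V}{3}$ ($v{\left(V \right)} = - 4 \left(1 \frac{1}{V} + \frac{V}{6}\right) = - 4 \left(\frac{1}{V} + V \frac{1}{6}\right) = - 4 \left(\frac{1}{V} + \frac{V}{6}\right) = - \frac{4}{V} - \frac{2 V}{3}$)
$B = \frac{19}{9}$ ($B = -9 + \left(- \frac{4}{2} - \frac{4}{3}\right)^{2} = -9 + \left(\left(-4\right) \frac{1}{2} - \frac{4}{3}\right)^{2} = -9 + \left(-2 - \frac{4}{3}\right)^{2} = -9 + \left(- \frac{10}{3}\right)^{2} = -9 + \frac{100}{9} = \frac{19}{9} \approx 2.1111$)
$- 46 \left(7 - 23\right) \left(B + 0\right) \left(-22\right) = - 46 \left(7 - 23\right) \left(\frac{19}{9} + 0\right) \left(-22\right) = - 46 \left(\left(-16\right) \frac{19}{9}\right) \left(-22\right) = \left(-46\right) \left(- \frac{304}{9}\right) \left(-22\right) = \frac{13984}{9} \left(-22\right) = - \frac{307648}{9}$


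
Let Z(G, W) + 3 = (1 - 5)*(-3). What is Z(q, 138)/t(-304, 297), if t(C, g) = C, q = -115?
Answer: -9/304 ≈ -0.029605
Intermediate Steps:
Z(G, W) = 9 (Z(G, W) = -3 + (1 - 5)*(-3) = -3 - 4*(-3) = -3 + 12 = 9)
Z(q, 138)/t(-304, 297) = 9/(-304) = 9*(-1/304) = -9/304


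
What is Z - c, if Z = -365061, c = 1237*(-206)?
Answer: -110239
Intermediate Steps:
c = -254822
Z - c = -365061 - 1*(-254822) = -365061 + 254822 = -110239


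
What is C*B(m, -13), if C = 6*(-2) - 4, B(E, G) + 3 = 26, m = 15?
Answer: -368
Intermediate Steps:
B(E, G) = 23 (B(E, G) = -3 + 26 = 23)
C = -16 (C = -12 - 4 = -16)
C*B(m, -13) = -16*23 = -368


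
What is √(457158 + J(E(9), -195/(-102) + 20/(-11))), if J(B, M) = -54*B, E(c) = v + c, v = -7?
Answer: 5*√18282 ≈ 676.05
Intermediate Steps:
E(c) = -7 + c
√(457158 + J(E(9), -195/(-102) + 20/(-11))) = √(457158 - 54*(-7 + 9)) = √(457158 - 54*2) = √(457158 - 108) = √457050 = 5*√18282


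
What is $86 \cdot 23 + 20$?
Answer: $1998$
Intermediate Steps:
$86 \cdot 23 + 20 = 1978 + 20 = 1998$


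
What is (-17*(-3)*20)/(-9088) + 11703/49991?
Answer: 13841511/113579552 ≈ 0.12187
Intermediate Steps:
(-17*(-3)*20)/(-9088) + 11703/49991 = (51*20)*(-1/9088) + 11703*(1/49991) = 1020*(-1/9088) + 11703/49991 = -255/2272 + 11703/49991 = 13841511/113579552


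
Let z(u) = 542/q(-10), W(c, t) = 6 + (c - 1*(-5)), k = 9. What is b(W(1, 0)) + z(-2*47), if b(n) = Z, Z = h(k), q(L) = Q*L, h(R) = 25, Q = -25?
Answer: 3396/125 ≈ 27.168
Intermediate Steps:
q(L) = -25*L
Z = 25
W(c, t) = 11 + c (W(c, t) = 6 + (c + 5) = 6 + (5 + c) = 11 + c)
z(u) = 271/125 (z(u) = 542/((-25*(-10))) = 542/250 = 542*(1/250) = 271/125)
b(n) = 25
b(W(1, 0)) + z(-2*47) = 25 + 271/125 = 3396/125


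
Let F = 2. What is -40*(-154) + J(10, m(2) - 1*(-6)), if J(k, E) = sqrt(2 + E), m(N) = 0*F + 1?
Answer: 6163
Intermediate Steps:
m(N) = 1 (m(N) = 0*2 + 1 = 0 + 1 = 1)
-40*(-154) + J(10, m(2) - 1*(-6)) = -40*(-154) + sqrt(2 + (1 - 1*(-6))) = 6160 + sqrt(2 + (1 + 6)) = 6160 + sqrt(2 + 7) = 6160 + sqrt(9) = 6160 + 3 = 6163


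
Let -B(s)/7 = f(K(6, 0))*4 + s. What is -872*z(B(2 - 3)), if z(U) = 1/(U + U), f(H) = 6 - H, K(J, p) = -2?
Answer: 436/217 ≈ 2.0092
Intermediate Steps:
B(s) = -224 - 7*s (B(s) = -7*((6 - 1*(-2))*4 + s) = -7*((6 + 2)*4 + s) = -7*(8*4 + s) = -7*(32 + s) = -224 - 7*s)
z(U) = 1/(2*U)
-872*z(B(2 - 3)) = -436/(-224 - 7*(2 - 3)) = -436/(-224 - 7*(-1)) = -436/(-224 + 7) = -436/(-217) = -436*(-1)/217 = -872*(-1/434) = 436/217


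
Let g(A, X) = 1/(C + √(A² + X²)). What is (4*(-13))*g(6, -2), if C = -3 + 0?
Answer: -156/31 - 104*√10/31 ≈ -15.641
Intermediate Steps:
C = -3
g(A, X) = 1/(-3 + √(A² + X²))
(4*(-13))*g(6, -2) = (4*(-13))/(-3 + √(6² + (-2)²)) = -52/(-3 + √(36 + 4)) = -52/(-3 + √40) = -52/(-3 + 2*√10)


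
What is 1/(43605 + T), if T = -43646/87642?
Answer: 43821/1910792882 ≈ 2.2933e-5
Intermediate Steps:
T = -21823/43821 (T = -43646*1/87642 = -21823/43821 ≈ -0.49800)
1/(43605 + T) = 1/(43605 - 21823/43821) = 1/(1910792882/43821) = 43821/1910792882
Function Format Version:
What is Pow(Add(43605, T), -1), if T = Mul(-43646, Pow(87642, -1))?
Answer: Rational(43821, 1910792882) ≈ 2.2933e-5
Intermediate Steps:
T = Rational(-21823, 43821) (T = Mul(-43646, Rational(1, 87642)) = Rational(-21823, 43821) ≈ -0.49800)
Pow(Add(43605, T), -1) = Pow(Add(43605, Rational(-21823, 43821)), -1) = Pow(Rational(1910792882, 43821), -1) = Rational(43821, 1910792882)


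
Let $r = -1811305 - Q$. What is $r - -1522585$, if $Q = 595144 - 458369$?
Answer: $-425495$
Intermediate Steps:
$Q = 136775$
$r = -1948080$ ($r = -1811305 - 136775 = -1948080$)
$r - -1522585 = -1948080 - -1522585 = -1948080 + 1522585 = -425495$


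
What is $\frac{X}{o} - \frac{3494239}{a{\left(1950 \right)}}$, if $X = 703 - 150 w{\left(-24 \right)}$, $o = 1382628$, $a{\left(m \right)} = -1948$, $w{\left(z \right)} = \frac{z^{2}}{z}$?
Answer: $\frac{23227120492}{12948843} \approx 1793.8$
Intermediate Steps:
$w{\left(z \right)} = z$
$X = 4303$ ($X = 703 - -3600 = 703 + 3600 = 4303$)
$\frac{X}{o} - \frac{3494239}{a{\left(1950 \right)}} = \frac{4303}{1382628} - \frac{3494239}{-1948} = 4303 \cdot \frac{1}{1382628} - - \frac{3494239}{1948} = \frac{331}{106356} + \frac{3494239}{1948} = \frac{23227120492}{12948843}$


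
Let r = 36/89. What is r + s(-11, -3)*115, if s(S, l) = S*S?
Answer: 1238471/89 ≈ 13915.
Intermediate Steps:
s(S, l) = S²
r = 36/89 (r = 36*(1/89) = 36/89 ≈ 0.40449)
r + s(-11, -3)*115 = 36/89 + (-11)²*115 = 36/89 + 121*115 = 36/89 + 13915 = 1238471/89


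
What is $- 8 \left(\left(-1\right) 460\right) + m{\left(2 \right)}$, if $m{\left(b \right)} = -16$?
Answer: $3664$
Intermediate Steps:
$- 8 \left(\left(-1\right) 460\right) + m{\left(2 \right)} = - 8 \left(\left(-1\right) 460\right) - 16 = \left(-8\right) \left(-460\right) - 16 = 3680 - 16 = 3664$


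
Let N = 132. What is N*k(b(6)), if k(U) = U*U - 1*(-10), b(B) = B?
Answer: 6072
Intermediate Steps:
k(U) = 10 + U² (k(U) = U² + 10 = 10 + U²)
N*k(b(6)) = 132*(10 + 6²) = 132*(10 + 36) = 132*46 = 6072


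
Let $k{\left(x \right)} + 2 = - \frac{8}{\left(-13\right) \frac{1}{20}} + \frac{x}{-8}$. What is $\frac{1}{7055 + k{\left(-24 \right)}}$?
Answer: $\frac{13}{91888} \approx 0.00014148$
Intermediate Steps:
$k{\left(x \right)} = \frac{134}{13} - \frac{x}{8}$ ($k{\left(x \right)} = -2 + \left(- \frac{8}{\left(-13\right) \frac{1}{20}} + \frac{x}{-8}\right) = -2 + \left(- \frac{8}{\left(-13\right) \frac{1}{20}} + x \left(- \frac{1}{8}\right)\right) = -2 - \left(- \frac{160}{13} + \frac{x}{8}\right) = \frac{134}{13} - \frac{x}{8}$)
$\frac{1}{7055 + k{\left(-24 \right)}} = \frac{1}{7055 + \left(\frac{134}{13} - -3\right)} = \frac{1}{7055 + \left(\frac{134}{13} + 3\right)} = \frac{1}{7055 + \frac{173}{13}} = \frac{1}{\frac{91888}{13}} = \frac{13}{91888}$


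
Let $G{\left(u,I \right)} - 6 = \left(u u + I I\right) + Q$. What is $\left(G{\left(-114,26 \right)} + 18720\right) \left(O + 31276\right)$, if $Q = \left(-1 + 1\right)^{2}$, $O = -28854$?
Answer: $78467956$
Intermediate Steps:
$Q = 0$ ($Q = 0^{2} = 0$)
$G{\left(u,I \right)} = 6 + I^{2} + u^{2}$ ($G{\left(u,I \right)} = 6 + \left(\left(u u + I I\right) + 0\right) = 6 + \left(\left(u^{2} + I^{2}\right) + 0\right) = 6 + \left(\left(I^{2} + u^{2}\right) + 0\right) = 6 + \left(I^{2} + u^{2}\right) = 6 + I^{2} + u^{2}$)
$\left(G{\left(-114,26 \right)} + 18720\right) \left(O + 31276\right) = \left(\left(6 + 26^{2} + \left(-114\right)^{2}\right) + 18720\right) \left(-28854 + 31276\right) = \left(\left(6 + 676 + 12996\right) + 18720\right) 2422 = \left(13678 + 18720\right) 2422 = 32398 \cdot 2422 = 78467956$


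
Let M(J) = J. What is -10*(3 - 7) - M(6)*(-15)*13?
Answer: 1210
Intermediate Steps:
-10*(3 - 7) - M(6)*(-15)*13 = -10*(3 - 7) - 6*(-15)*13 = -10*(-4) - (-90)*13 = 40 - 1*(-1170) = 40 + 1170 = 1210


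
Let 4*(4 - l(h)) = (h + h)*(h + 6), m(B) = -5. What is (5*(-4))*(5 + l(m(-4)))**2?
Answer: -2645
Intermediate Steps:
l(h) = 4 - h*(6 + h)/2 (l(h) = 4 - (h + h)*(h + 6)/4 = 4 - 2*h*(6 + h)/4 = 4 - h*(6 + h)/2)
(5*(-4))*(5 + l(m(-4)))**2 = (5*(-4))*(5 + (4 - 3*(-5) - 1/2*(-5)**2))**2 = -20*(5 + (4 + 15 - 1/2*25))**2 = -20*(5 + (4 + 15 - 25/2))**2 = -20*(5 + 13/2)**2 = -20*(23/2)**2 = -20*529/4 = -2645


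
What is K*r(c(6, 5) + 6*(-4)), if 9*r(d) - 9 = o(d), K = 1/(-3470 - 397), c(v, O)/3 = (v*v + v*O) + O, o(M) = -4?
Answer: -5/34803 ≈ -0.00014367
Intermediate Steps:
c(v, O) = 3*O + 3*v² + 3*O*v (c(v, O) = 3*((v*v + v*O) + O) = 3*((v² + O*v) + O) = 3*(O + v² + O*v) = 3*O + 3*v² + 3*O*v)
K = -1/3867 (K = 1/(-3867) = -1/3867 ≈ -0.00025860)
r(d) = 5/9 (r(d) = 1 + (⅑)*(-4) = 1 - 4/9 = 5/9)
K*r(c(6, 5) + 6*(-4)) = -1/3867*5/9 = -5/34803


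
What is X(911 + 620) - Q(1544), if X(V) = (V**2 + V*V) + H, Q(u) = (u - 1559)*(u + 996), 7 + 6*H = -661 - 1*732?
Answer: 14177366/3 ≈ 4.7258e+6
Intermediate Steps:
H = -700/3 (H = -7/6 + (-661 - 1*732)/6 = -7/6 + (-661 - 732)/6 = -7/6 + (1/6)*(-1393) = -7/6 - 1393/6 = -700/3 ≈ -233.33)
Q(u) = (-1559 + u)*(996 + u)
X(V) = -700/3 + 2*V**2 (X(V) = (V**2 + V*V) - 700/3 = (V**2 + V**2) - 700/3 = 2*V**2 - 700/3 = -700/3 + 2*V**2)
X(911 + 620) - Q(1544) = (-700/3 + 2*(911 + 620)**2) - (-1552764 + 1544**2 - 563*1544) = (-700/3 + 2*1531**2) - (-1552764 + 2383936 - 869272) = (-700/3 + 2*2343961) - 1*(-38100) = (-700/3 + 4687922) + 38100 = 14063066/3 + 38100 = 14177366/3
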